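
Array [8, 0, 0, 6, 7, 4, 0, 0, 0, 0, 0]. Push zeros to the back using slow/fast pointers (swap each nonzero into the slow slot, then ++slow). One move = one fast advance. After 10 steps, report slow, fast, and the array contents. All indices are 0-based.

slow=4, fast=10, a=[8, 6, 7, 4, 0, 0, 0, 0, 0, 0, 0]

(s=0,f=0) a[fast]=8≠0 swap→a[0]=8 → slow++,fast++
(s=1,f=1) a[fast]=0 → fast++
(s=1,f=2) a[fast]=0 → fast++
(s=1,f=3) a[fast]=6≠0 swap→a[1]=6 → slow++,fast++
(s=2,f=4) a[fast]=7≠0 swap→a[2]=7 → slow++,fast++
(s=3,f=5) a[fast]=4≠0 swap→a[3]=4 → slow++,fast++
(s=4,f=6) a[fast]=0 → fast++
(s=4,f=7) a[fast]=0 → fast++
(s=4,f=8) a[fast]=0 → fast++
(s=4,f=9) a[fast]=0 → fast++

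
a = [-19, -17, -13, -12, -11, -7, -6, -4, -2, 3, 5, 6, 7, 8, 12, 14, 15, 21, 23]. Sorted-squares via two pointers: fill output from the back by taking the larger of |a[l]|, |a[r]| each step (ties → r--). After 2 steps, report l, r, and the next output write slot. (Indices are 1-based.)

l=1 r=19: |-19|<=|23| out[19]=529, r--
l=1 r=18: |-19|<=|21| out[18]=441, r--

l=1, r=17, next write slot=17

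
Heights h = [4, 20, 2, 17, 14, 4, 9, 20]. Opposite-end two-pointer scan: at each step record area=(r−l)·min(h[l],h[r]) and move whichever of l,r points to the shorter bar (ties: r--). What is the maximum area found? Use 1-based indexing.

l=1 r=8: min(4,20)*7=28 best=28 *, l++
l=2 r=8: min(20,20)*6=120 best=120 *, r--
l=2 r=7: min(20,9)*5=45 best=120, r--
l=2 r=6: min(20,4)*4=16 best=120, r--
l=2 r=5: min(20,14)*3=42 best=120, r--
l=2 r=4: min(20,17)*2=34 best=120, r--
l=2 r=3: min(20,2)*1=2 best=120, r--

max area = 120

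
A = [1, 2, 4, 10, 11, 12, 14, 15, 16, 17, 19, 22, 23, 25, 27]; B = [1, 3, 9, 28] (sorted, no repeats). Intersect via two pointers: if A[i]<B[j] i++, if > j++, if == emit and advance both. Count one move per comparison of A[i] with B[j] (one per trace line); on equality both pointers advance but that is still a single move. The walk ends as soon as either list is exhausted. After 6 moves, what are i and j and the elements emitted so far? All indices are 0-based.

i=0 j=0: 1==1 emit, i++,j++
i=1 j=1: 2<3, i++
i=2 j=1: 4>3, j++
i=2 j=2: 4<9, i++
i=3 j=2: 10>9, j++
i=3 j=3: 10<28, i++

i=4, j=3, emitted=[1]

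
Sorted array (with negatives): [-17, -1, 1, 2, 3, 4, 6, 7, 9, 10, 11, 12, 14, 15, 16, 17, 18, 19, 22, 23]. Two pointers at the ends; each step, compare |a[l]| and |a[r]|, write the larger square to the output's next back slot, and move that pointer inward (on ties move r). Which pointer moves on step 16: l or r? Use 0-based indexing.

r

[0,19] |-17|<=|23| out[19]=529 → r--
[0,18] |-17|<=|22| out[18]=484 → r--
[0,17] |-17|<=|19| out[17]=361 → r--
[0,16] |-17|<=|18| out[16]=324 → r--
[0,15] |-17|<=|17| out[15]=289 → r--
[0,14] |-17|>|16| out[14]=289 → l++
[1,14] |-1|<=|16| out[13]=256 → r--
[1,13] |-1|<=|15| out[12]=225 → r--
[1,12] |-1|<=|14| out[11]=196 → r--
[1,11] |-1|<=|12| out[10]=144 → r--
[1,10] |-1|<=|11| out[9]=121 → r--
[1,9] |-1|<=|10| out[8]=100 → r--
[1,8] |-1|<=|9| out[7]=81 → r--
[1,7] |-1|<=|7| out[6]=49 → r--
[1,6] |-1|<=|6| out[5]=36 → r--
[1,5] |-1|<=|4| out[4]=16 → r--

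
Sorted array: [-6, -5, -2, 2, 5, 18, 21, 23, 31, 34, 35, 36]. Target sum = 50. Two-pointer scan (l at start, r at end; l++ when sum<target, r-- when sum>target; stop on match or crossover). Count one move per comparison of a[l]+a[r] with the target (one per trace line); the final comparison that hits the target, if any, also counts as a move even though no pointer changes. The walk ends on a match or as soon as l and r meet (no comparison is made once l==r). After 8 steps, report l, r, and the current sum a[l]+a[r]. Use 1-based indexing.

[1,12] -6+36=30 <50 → l++
[2,12] -5+36=31 <50 → l++
[3,12] -2+36=34 <50 → l++
[4,12] 2+36=38 <50 → l++
[5,12] 5+36=41 <50 → l++
[6,12] 18+36=54 >50 → r--
[6,11] 18+35=53 >50 → r--
[6,10] 18+34=52 >50 → r--

l=6, r=9, sum=49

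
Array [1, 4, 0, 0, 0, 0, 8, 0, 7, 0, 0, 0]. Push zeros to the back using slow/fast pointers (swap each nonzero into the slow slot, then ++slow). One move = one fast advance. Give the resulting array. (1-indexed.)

(s=1,f=1) a[fast]=1≠0 swap→a[1]=1 → slow++,fast++
(s=2,f=2) a[fast]=4≠0 swap→a[2]=4 → slow++,fast++
(s=3,f=3) a[fast]=0 → fast++
(s=3,f=4) a[fast]=0 → fast++
(s=3,f=5) a[fast]=0 → fast++
(s=3,f=6) a[fast]=0 → fast++
(s=3,f=7) a[fast]=8≠0 swap→a[3]=8 → slow++,fast++
(s=4,f=8) a[fast]=0 → fast++
(s=4,f=9) a[fast]=7≠0 swap→a[4]=7 → slow++,fast++
(s=5,f=10) a[fast]=0 → fast++
(s=5,f=11) a[fast]=0 → fast++
(s=5,f=12) a[fast]=0 → fast++

[1, 4, 8, 7, 0, 0, 0, 0, 0, 0, 0, 0]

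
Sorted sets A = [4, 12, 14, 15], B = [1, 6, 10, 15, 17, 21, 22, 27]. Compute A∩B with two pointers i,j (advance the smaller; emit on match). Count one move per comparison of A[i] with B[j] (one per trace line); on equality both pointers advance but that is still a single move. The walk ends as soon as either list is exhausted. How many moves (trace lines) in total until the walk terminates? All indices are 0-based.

i=0 j=0: 4>1, j++
i=0 j=1: 4<6, i++
i=1 j=1: 12>6, j++
i=1 j=2: 12>10, j++
i=1 j=3: 12<15, i++
i=2 j=3: 14<15, i++
i=3 j=3: 15==15 emit, i++,j++

7 moves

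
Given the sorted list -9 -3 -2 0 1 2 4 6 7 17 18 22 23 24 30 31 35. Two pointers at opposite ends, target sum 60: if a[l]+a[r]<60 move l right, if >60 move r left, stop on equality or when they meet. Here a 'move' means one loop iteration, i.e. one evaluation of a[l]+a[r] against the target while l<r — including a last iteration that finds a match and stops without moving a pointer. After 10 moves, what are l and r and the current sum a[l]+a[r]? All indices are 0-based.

l=0 r=16: -9+35=26 <60, l++
l=1 r=16: -3+35=32 <60, l++
l=2 r=16: -2+35=33 <60, l++
l=3 r=16: 0+35=35 <60, l++
l=4 r=16: 1+35=36 <60, l++
l=5 r=16: 2+35=37 <60, l++
l=6 r=16: 4+35=39 <60, l++
l=7 r=16: 6+35=41 <60, l++
l=8 r=16: 7+35=42 <60, l++
l=9 r=16: 17+35=52 <60, l++

l=10, r=16, sum=53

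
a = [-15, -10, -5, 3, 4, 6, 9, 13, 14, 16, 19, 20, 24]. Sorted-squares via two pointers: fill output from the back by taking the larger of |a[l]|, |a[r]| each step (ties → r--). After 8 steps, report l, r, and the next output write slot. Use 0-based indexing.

[0,12] |-15|<=|24| out[12]=576 → r--
[0,11] |-15|<=|20| out[11]=400 → r--
[0,10] |-15|<=|19| out[10]=361 → r--
[0,9] |-15|<=|16| out[9]=256 → r--
[0,8] |-15|>|14| out[8]=225 → l++
[1,8] |-10|<=|14| out[7]=196 → r--
[1,7] |-10|<=|13| out[6]=169 → r--
[1,6] |-10|>|9| out[5]=100 → l++

l=2, r=6, next write slot=4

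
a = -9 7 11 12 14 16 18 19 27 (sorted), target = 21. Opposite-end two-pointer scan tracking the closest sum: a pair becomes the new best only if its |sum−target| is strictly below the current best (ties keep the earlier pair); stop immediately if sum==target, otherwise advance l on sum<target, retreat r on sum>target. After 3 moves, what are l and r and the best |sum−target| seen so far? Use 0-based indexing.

l=0 r=8: -9+27=18 d=3 *, l++
l=1 r=8: 7+27=34 d=13, r--
l=1 r=7: 7+19=26 d=5, r--

l=1, r=6, best |Δ|=3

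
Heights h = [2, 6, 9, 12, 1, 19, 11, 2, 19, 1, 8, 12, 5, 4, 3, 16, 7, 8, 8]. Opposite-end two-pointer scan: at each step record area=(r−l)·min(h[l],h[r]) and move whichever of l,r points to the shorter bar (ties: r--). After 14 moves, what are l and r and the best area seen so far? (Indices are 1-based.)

l=6, r=10, best area=160

[1,19] min(2,8)*18=36 best=36 * → l++
[2,19] min(6,8)*17=102 best=102 * → l++
[3,19] min(9,8)*16=128 best=128 * → r--
[3,18] min(9,8)*15=120 best=128 → r--
[3,17] min(9,7)*14=98 best=128 → r--
[3,16] min(9,16)*13=117 best=128 → l++
[4,16] min(12,16)*12=144 best=144 * → l++
[5,16] min(1,16)*11=11 best=144 → l++
[6,16] min(19,16)*10=160 best=160 * → r--
[6,15] min(19,3)*9=27 best=160 → r--
[6,14] min(19,4)*8=32 best=160 → r--
[6,13] min(19,5)*7=35 best=160 → r--
[6,12] min(19,12)*6=72 best=160 → r--
[6,11] min(19,8)*5=40 best=160 → r--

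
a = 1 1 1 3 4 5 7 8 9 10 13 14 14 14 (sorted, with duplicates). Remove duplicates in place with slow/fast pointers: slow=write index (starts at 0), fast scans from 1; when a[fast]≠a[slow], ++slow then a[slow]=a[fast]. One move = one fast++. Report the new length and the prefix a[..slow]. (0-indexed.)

length 10; prefix = [1, 3, 4, 5, 7, 8, 9, 10, 13, 14]

(s=0,f=1) a[fast]=1=a[slow] dup → fast++
(s=0,f=2) a[fast]=1=a[slow] dup → fast++
(s=0,f=3) a[fast]=3≠a[slow]=1 write a[1]=3 → slow++,fast++
(s=1,f=4) a[fast]=4≠a[slow]=3 write a[2]=4 → slow++,fast++
(s=2,f=5) a[fast]=5≠a[slow]=4 write a[3]=5 → slow++,fast++
(s=3,f=6) a[fast]=7≠a[slow]=5 write a[4]=7 → slow++,fast++
(s=4,f=7) a[fast]=8≠a[slow]=7 write a[5]=8 → slow++,fast++
(s=5,f=8) a[fast]=9≠a[slow]=8 write a[6]=9 → slow++,fast++
(s=6,f=9) a[fast]=10≠a[slow]=9 write a[7]=10 → slow++,fast++
(s=7,f=10) a[fast]=13≠a[slow]=10 write a[8]=13 → slow++,fast++
(s=8,f=11) a[fast]=14≠a[slow]=13 write a[9]=14 → slow++,fast++
(s=9,f=12) a[fast]=14=a[slow] dup → fast++
(s=9,f=13) a[fast]=14=a[slow] dup → fast++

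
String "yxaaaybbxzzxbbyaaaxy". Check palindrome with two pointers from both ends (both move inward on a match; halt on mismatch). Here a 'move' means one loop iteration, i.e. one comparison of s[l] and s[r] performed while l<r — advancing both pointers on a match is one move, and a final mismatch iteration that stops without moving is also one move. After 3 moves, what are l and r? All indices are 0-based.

l=3, r=16

l=0 r=19: 'y'=='y', l++,r--
l=1 r=18: 'x'=='x', l++,r--
l=2 r=17: 'a'=='a', l++,r--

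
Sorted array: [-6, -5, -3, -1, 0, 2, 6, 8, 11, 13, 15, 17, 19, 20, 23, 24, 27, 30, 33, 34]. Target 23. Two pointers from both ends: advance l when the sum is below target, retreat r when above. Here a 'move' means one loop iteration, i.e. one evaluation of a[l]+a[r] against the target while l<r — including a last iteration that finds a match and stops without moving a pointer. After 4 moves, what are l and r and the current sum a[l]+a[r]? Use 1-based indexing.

l=2, r=17, sum=22

l=1 r=20: -6+34=28 >23, r--
l=1 r=19: -6+33=27 >23, r--
l=1 r=18: -6+30=24 >23, r--
l=1 r=17: -6+27=21 <23, l++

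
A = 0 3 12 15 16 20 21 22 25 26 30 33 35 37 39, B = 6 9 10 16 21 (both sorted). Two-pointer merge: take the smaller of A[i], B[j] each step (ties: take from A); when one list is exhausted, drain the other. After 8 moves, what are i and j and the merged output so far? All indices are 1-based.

i=6, j=4, merged so far=[0, 3, 6, 9, 10, 12, 15, 16]

[i=1,j=1] A[i]=0<=B[j]=6 take 0 → i++
[i=2,j=1] A[i]=3<=B[j]=6 take 3 → i++
[i=3,j=1] A[i]=12>B[j]=6 take 6 → j++
[i=3,j=2] A[i]=12>B[j]=9 take 9 → j++
[i=3,j=3] A[i]=12>B[j]=10 take 10 → j++
[i=3,j=4] A[i]=12<=B[j]=16 take 12 → i++
[i=4,j=4] A[i]=15<=B[j]=16 take 15 → i++
[i=5,j=4] A[i]=16<=B[j]=16 take 16 → i++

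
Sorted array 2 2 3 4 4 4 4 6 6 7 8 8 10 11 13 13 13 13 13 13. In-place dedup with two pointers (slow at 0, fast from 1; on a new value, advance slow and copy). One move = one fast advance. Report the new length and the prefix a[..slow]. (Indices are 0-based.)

length 9; prefix = [2, 3, 4, 6, 7, 8, 10, 11, 13]

(s=0,f=1) a[fast]=2=a[slow] dup → fast++
(s=0,f=2) a[fast]=3≠a[slow]=2 write a[1]=3 → slow++,fast++
(s=1,f=3) a[fast]=4≠a[slow]=3 write a[2]=4 → slow++,fast++
(s=2,f=4) a[fast]=4=a[slow] dup → fast++
(s=2,f=5) a[fast]=4=a[slow] dup → fast++
(s=2,f=6) a[fast]=4=a[slow] dup → fast++
(s=2,f=7) a[fast]=6≠a[slow]=4 write a[3]=6 → slow++,fast++
(s=3,f=8) a[fast]=6=a[slow] dup → fast++
(s=3,f=9) a[fast]=7≠a[slow]=6 write a[4]=7 → slow++,fast++
(s=4,f=10) a[fast]=8≠a[slow]=7 write a[5]=8 → slow++,fast++
(s=5,f=11) a[fast]=8=a[slow] dup → fast++
(s=5,f=12) a[fast]=10≠a[slow]=8 write a[6]=10 → slow++,fast++
(s=6,f=13) a[fast]=11≠a[slow]=10 write a[7]=11 → slow++,fast++
(s=7,f=14) a[fast]=13≠a[slow]=11 write a[8]=13 → slow++,fast++
(s=8,f=15) a[fast]=13=a[slow] dup → fast++
(s=8,f=16) a[fast]=13=a[slow] dup → fast++
(s=8,f=17) a[fast]=13=a[slow] dup → fast++
(s=8,f=18) a[fast]=13=a[slow] dup → fast++
(s=8,f=19) a[fast]=13=a[slow] dup → fast++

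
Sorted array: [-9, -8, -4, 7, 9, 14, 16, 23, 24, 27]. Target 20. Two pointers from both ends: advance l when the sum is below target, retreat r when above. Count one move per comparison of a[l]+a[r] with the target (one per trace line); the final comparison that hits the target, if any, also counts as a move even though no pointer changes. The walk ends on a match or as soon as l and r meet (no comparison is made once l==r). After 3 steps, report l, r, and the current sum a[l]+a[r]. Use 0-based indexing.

l=2, r=8, sum=20

[0,9] -9+27=18 <20 → l++
[1,9] -8+27=19 <20 → l++
[2,9] -4+27=23 >20 → r--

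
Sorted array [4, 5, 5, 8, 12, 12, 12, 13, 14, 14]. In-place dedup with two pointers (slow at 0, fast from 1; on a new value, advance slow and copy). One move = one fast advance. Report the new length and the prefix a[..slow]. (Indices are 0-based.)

(s=0,f=1) a[fast]=5≠a[slow]=4 write a[1]=5 → slow++,fast++
(s=1,f=2) a[fast]=5=a[slow] dup → fast++
(s=1,f=3) a[fast]=8≠a[slow]=5 write a[2]=8 → slow++,fast++
(s=2,f=4) a[fast]=12≠a[slow]=8 write a[3]=12 → slow++,fast++
(s=3,f=5) a[fast]=12=a[slow] dup → fast++
(s=3,f=6) a[fast]=12=a[slow] dup → fast++
(s=3,f=7) a[fast]=13≠a[slow]=12 write a[4]=13 → slow++,fast++
(s=4,f=8) a[fast]=14≠a[slow]=13 write a[5]=14 → slow++,fast++
(s=5,f=9) a[fast]=14=a[slow] dup → fast++

length 6; prefix = [4, 5, 8, 12, 13, 14]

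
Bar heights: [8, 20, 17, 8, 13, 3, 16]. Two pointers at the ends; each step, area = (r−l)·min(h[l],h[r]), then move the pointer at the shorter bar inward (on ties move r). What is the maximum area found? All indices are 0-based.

l=0 r=6: min(8,16)*6=48 best=48 *, l++
l=1 r=6: min(20,16)*5=80 best=80 *, r--
l=1 r=5: min(20,3)*4=12 best=80, r--
l=1 r=4: min(20,13)*3=39 best=80, r--
l=1 r=3: min(20,8)*2=16 best=80, r--
l=1 r=2: min(20,17)*1=17 best=80, r--

max area = 80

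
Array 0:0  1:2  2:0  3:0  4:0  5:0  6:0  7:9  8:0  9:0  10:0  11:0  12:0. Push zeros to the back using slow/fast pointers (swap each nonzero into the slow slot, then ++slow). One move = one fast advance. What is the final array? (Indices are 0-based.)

[2, 9, 0, 0, 0, 0, 0, 0, 0, 0, 0, 0, 0]

slow=0 fast=0: a[fast]=0, fast++
slow=0 fast=1: a[fast]=2≠0 swap→a[0]=2, slow++,fast++
slow=1 fast=2: a[fast]=0, fast++
slow=1 fast=3: a[fast]=0, fast++
slow=1 fast=4: a[fast]=0, fast++
slow=1 fast=5: a[fast]=0, fast++
slow=1 fast=6: a[fast]=0, fast++
slow=1 fast=7: a[fast]=9≠0 swap→a[1]=9, slow++,fast++
slow=2 fast=8: a[fast]=0, fast++
slow=2 fast=9: a[fast]=0, fast++
slow=2 fast=10: a[fast]=0, fast++
slow=2 fast=11: a[fast]=0, fast++
slow=2 fast=12: a[fast]=0, fast++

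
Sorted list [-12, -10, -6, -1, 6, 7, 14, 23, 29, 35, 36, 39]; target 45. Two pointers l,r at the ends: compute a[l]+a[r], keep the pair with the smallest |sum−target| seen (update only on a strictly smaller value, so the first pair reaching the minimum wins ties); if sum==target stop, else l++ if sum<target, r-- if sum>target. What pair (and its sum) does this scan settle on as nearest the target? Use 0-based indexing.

[0,11] -12+39=27 d=18 * → l++
[1,11] -10+39=29 d=16 * → l++
[2,11] -6+39=33 d=12 * → l++
[3,11] -1+39=38 d=7 * → l++
[4,11] 6+39=45 d=0 * → stop

pair (6, 39) with sum 45 (|Δ|=0)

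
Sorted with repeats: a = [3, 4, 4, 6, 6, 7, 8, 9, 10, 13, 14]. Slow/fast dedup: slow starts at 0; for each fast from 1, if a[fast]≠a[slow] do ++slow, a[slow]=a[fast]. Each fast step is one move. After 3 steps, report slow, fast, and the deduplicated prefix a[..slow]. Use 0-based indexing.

(s=0,f=1) a[fast]=4≠a[slow]=3 write a[1]=4 → slow++,fast++
(s=1,f=2) a[fast]=4=a[slow] dup → fast++
(s=1,f=3) a[fast]=6≠a[slow]=4 write a[2]=6 → slow++,fast++

slow=2, fast=4, prefix=[3, 4, 6]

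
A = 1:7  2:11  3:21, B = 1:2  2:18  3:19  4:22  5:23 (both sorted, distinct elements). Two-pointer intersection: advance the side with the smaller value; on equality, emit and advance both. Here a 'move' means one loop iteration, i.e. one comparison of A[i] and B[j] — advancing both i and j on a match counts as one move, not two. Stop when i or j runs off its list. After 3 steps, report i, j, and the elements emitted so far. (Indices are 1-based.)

i=3, j=2, emitted=[]

[i=1,j=1] 7>2 → j++
[i=1,j=2] 7<18 → i++
[i=2,j=2] 11<18 → i++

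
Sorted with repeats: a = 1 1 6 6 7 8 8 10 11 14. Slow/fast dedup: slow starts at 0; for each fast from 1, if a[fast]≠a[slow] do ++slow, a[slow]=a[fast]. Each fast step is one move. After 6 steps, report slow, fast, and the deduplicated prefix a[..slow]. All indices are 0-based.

slow=3, fast=7, prefix=[1, 6, 7, 8]

(s=0,f=1) a[fast]=1=a[slow] dup → fast++
(s=0,f=2) a[fast]=6≠a[slow]=1 write a[1]=6 → slow++,fast++
(s=1,f=3) a[fast]=6=a[slow] dup → fast++
(s=1,f=4) a[fast]=7≠a[slow]=6 write a[2]=7 → slow++,fast++
(s=2,f=5) a[fast]=8≠a[slow]=7 write a[3]=8 → slow++,fast++
(s=3,f=6) a[fast]=8=a[slow] dup → fast++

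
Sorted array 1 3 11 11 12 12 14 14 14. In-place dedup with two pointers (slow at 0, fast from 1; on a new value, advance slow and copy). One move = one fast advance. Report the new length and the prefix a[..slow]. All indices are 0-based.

(s=0,f=1) a[fast]=3≠a[slow]=1 write a[1]=3 → slow++,fast++
(s=1,f=2) a[fast]=11≠a[slow]=3 write a[2]=11 → slow++,fast++
(s=2,f=3) a[fast]=11=a[slow] dup → fast++
(s=2,f=4) a[fast]=12≠a[slow]=11 write a[3]=12 → slow++,fast++
(s=3,f=5) a[fast]=12=a[slow] dup → fast++
(s=3,f=6) a[fast]=14≠a[slow]=12 write a[4]=14 → slow++,fast++
(s=4,f=7) a[fast]=14=a[slow] dup → fast++
(s=4,f=8) a[fast]=14=a[slow] dup → fast++

length 5; prefix = [1, 3, 11, 12, 14]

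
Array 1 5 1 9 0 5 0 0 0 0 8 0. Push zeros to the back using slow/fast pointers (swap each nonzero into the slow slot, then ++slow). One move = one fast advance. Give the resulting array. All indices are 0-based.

(s=0,f=0) a[fast]=1≠0 swap→a[0]=1 → slow++,fast++
(s=1,f=1) a[fast]=5≠0 swap→a[1]=5 → slow++,fast++
(s=2,f=2) a[fast]=1≠0 swap→a[2]=1 → slow++,fast++
(s=3,f=3) a[fast]=9≠0 swap→a[3]=9 → slow++,fast++
(s=4,f=4) a[fast]=0 → fast++
(s=4,f=5) a[fast]=5≠0 swap→a[4]=5 → slow++,fast++
(s=5,f=6) a[fast]=0 → fast++
(s=5,f=7) a[fast]=0 → fast++
(s=5,f=8) a[fast]=0 → fast++
(s=5,f=9) a[fast]=0 → fast++
(s=5,f=10) a[fast]=8≠0 swap→a[5]=8 → slow++,fast++
(s=6,f=11) a[fast]=0 → fast++

[1, 5, 1, 9, 5, 8, 0, 0, 0, 0, 0, 0]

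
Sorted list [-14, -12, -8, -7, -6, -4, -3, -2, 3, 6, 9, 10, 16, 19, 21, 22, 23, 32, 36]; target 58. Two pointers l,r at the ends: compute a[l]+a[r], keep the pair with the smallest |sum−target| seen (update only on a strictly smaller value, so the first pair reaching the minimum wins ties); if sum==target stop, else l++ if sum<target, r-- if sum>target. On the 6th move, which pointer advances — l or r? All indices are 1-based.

l=1 r=19: -14+36=22 d=36 *, l++
l=2 r=19: -12+36=24 d=34 *, l++
l=3 r=19: -8+36=28 d=30 *, l++
l=4 r=19: -7+36=29 d=29 *, l++
l=5 r=19: -6+36=30 d=28 *, l++
l=6 r=19: -4+36=32 d=26 *, l++

l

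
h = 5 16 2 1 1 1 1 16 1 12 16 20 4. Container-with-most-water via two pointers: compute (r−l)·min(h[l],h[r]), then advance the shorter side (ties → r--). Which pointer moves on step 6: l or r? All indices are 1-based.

l

l=1 r=13: min(5,4)*12=48 best=48 *, r--
l=1 r=12: min(5,20)*11=55 best=55 *, l++
l=2 r=12: min(16,20)*10=160 best=160 *, l++
l=3 r=12: min(2,20)*9=18 best=160, l++
l=4 r=12: min(1,20)*8=8 best=160, l++
l=5 r=12: min(1,20)*7=7 best=160, l++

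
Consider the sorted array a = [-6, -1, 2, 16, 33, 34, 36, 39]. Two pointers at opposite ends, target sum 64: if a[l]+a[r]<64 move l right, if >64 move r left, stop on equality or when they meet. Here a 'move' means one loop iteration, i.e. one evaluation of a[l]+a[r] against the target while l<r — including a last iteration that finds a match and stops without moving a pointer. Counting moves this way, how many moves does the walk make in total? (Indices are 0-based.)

7 moves

l=0 r=7: -6+39=33 <64, l++
l=1 r=7: -1+39=38 <64, l++
l=2 r=7: 2+39=41 <64, l++
l=3 r=7: 16+39=55 <64, l++
l=4 r=7: 33+39=72 >64, r--
l=4 r=6: 33+36=69 >64, r--
l=4 r=5: 33+34=67 >64, r--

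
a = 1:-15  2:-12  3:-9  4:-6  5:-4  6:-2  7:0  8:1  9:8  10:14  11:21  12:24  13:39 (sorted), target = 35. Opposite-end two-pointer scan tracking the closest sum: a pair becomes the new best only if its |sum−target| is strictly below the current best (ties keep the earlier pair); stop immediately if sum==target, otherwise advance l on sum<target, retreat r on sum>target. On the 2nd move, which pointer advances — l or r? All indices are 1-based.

l

[1,13] -15+39=24 d=11 * → l++
[2,13] -12+39=27 d=8 * → l++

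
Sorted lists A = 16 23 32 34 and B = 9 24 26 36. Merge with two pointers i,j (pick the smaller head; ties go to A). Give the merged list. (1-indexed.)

[9, 16, 23, 24, 26, 32, 34, 36]

i=1 j=1: A[i]=16>B[j]=9 take 9, j++
i=1 j=2: A[i]=16<=B[j]=24 take 16, i++
i=2 j=2: A[i]=23<=B[j]=24 take 23, i++
i=3 j=2: A[i]=32>B[j]=24 take 24, j++
i=3 j=3: A[i]=32>B[j]=26 take 26, j++
i=3 j=4: A[i]=32<=B[j]=36 take 32, i++
i=4 j=4: A[i]=34<=B[j]=36 take 34, i++
i=5 j=4: A done, take B[j]=36, j++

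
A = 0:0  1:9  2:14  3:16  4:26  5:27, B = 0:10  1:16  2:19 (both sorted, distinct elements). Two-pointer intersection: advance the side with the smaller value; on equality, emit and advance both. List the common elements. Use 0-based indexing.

intersection = [16]

[i=0,j=0] 0<10 → i++
[i=1,j=0] 9<10 → i++
[i=2,j=0] 14>10 → j++
[i=2,j=1] 14<16 → i++
[i=3,j=1] 16==16 emit → i++,j++
[i=4,j=2] 26>19 → j++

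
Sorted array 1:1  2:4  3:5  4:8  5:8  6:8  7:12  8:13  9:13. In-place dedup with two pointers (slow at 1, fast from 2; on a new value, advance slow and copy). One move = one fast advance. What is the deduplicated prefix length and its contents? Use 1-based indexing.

length 6; prefix = [1, 4, 5, 8, 12, 13]

(s=1,f=2) a[fast]=4≠a[slow]=1 write a[2]=4 → slow++,fast++
(s=2,f=3) a[fast]=5≠a[slow]=4 write a[3]=5 → slow++,fast++
(s=3,f=4) a[fast]=8≠a[slow]=5 write a[4]=8 → slow++,fast++
(s=4,f=5) a[fast]=8=a[slow] dup → fast++
(s=4,f=6) a[fast]=8=a[slow] dup → fast++
(s=4,f=7) a[fast]=12≠a[slow]=8 write a[5]=12 → slow++,fast++
(s=5,f=8) a[fast]=13≠a[slow]=12 write a[6]=13 → slow++,fast++
(s=6,f=9) a[fast]=13=a[slow] dup → fast++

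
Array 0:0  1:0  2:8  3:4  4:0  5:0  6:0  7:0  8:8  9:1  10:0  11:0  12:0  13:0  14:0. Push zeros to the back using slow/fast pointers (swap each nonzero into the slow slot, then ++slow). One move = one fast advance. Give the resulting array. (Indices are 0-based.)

[8, 4, 8, 1, 0, 0, 0, 0, 0, 0, 0, 0, 0, 0, 0]

(s=0,f=0) a[fast]=0 → fast++
(s=0,f=1) a[fast]=0 → fast++
(s=0,f=2) a[fast]=8≠0 swap→a[0]=8 → slow++,fast++
(s=1,f=3) a[fast]=4≠0 swap→a[1]=4 → slow++,fast++
(s=2,f=4) a[fast]=0 → fast++
(s=2,f=5) a[fast]=0 → fast++
(s=2,f=6) a[fast]=0 → fast++
(s=2,f=7) a[fast]=0 → fast++
(s=2,f=8) a[fast]=8≠0 swap→a[2]=8 → slow++,fast++
(s=3,f=9) a[fast]=1≠0 swap→a[3]=1 → slow++,fast++
(s=4,f=10) a[fast]=0 → fast++
(s=4,f=11) a[fast]=0 → fast++
(s=4,f=12) a[fast]=0 → fast++
(s=4,f=13) a[fast]=0 → fast++
(s=4,f=14) a[fast]=0 → fast++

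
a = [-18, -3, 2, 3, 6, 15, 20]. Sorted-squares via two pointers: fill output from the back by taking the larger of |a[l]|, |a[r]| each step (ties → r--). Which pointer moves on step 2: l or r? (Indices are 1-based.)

[1,7] |-18|<=|20| out[7]=400 → r--
[1,6] |-18|>|15| out[6]=324 → l++

l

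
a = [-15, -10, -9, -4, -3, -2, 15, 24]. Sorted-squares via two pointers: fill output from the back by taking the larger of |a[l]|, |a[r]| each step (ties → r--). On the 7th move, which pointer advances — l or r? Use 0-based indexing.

l

l=0 r=7: |-15|<=|24| out[7]=576, r--
l=0 r=6: |-15|<=|15| out[6]=225, r--
l=0 r=5: |-15|>|-2| out[5]=225, l++
l=1 r=5: |-10|>|-2| out[4]=100, l++
l=2 r=5: |-9|>|-2| out[3]=81, l++
l=3 r=5: |-4|>|-2| out[2]=16, l++
l=4 r=5: |-3|>|-2| out[1]=9, l++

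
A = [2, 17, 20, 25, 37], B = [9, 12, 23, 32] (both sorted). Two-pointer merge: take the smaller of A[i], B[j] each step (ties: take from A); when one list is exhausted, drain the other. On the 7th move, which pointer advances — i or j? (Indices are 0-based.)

[i=0,j=0] A[i]=2<=B[j]=9 take 2 → i++
[i=1,j=0] A[i]=17>B[j]=9 take 9 → j++
[i=1,j=1] A[i]=17>B[j]=12 take 12 → j++
[i=1,j=2] A[i]=17<=B[j]=23 take 17 → i++
[i=2,j=2] A[i]=20<=B[j]=23 take 20 → i++
[i=3,j=2] A[i]=25>B[j]=23 take 23 → j++
[i=3,j=3] A[i]=25<=B[j]=32 take 25 → i++

i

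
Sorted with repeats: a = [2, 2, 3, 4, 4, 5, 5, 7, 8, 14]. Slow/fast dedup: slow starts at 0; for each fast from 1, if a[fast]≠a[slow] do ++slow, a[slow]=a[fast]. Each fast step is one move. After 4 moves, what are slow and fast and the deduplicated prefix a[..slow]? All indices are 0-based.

slow=0 fast=1: a[fast]=2=a[slow] dup, fast++
slow=0 fast=2: a[fast]=3≠a[slow]=2 write a[1]=3, slow++,fast++
slow=1 fast=3: a[fast]=4≠a[slow]=3 write a[2]=4, slow++,fast++
slow=2 fast=4: a[fast]=4=a[slow] dup, fast++

slow=2, fast=5, prefix=[2, 3, 4]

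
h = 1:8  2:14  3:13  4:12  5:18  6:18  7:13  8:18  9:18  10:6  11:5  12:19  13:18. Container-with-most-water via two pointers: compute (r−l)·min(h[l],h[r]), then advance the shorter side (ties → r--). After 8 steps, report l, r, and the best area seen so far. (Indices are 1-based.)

[1,13] min(8,18)*12=96 best=96 * → l++
[2,13] min(14,18)*11=154 best=154 * → l++
[3,13] min(13,18)*10=130 best=154 → l++
[4,13] min(12,18)*9=108 best=154 → l++
[5,13] min(18,18)*8=144 best=154 → r--
[5,12] min(18,19)*7=126 best=154 → l++
[6,12] min(18,19)*6=108 best=154 → l++
[7,12] min(13,19)*5=65 best=154 → l++

l=8, r=12, best area=154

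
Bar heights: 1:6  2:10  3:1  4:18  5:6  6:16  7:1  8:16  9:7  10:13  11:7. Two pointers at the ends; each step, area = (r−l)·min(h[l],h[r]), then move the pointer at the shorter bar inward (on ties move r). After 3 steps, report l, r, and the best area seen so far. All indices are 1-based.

[1,11] min(6,7)*10=60 best=60 * → l++
[2,11] min(10,7)*9=63 best=63 * → r--
[2,10] min(10,13)*8=80 best=80 * → l++

l=3, r=10, best area=80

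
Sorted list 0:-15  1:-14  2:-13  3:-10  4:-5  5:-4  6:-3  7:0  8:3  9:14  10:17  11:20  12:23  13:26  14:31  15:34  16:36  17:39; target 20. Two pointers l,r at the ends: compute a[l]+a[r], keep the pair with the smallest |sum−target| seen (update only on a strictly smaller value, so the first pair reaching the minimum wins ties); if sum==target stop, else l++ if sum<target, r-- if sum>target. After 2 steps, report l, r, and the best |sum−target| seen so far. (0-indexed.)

l=0 r=17: -15+39=24 d=4 *, r--
l=0 r=16: -15+36=21 d=1 *, r--

l=0, r=15, best |Δ|=1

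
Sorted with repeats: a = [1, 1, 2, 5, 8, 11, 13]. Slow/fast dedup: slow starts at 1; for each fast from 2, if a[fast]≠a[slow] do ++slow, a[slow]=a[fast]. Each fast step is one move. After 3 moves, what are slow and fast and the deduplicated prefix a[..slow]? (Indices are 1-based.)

slow=3, fast=5, prefix=[1, 2, 5]

slow=1 fast=2: a[fast]=1=a[slow] dup, fast++
slow=1 fast=3: a[fast]=2≠a[slow]=1 write a[2]=2, slow++,fast++
slow=2 fast=4: a[fast]=5≠a[slow]=2 write a[3]=5, slow++,fast++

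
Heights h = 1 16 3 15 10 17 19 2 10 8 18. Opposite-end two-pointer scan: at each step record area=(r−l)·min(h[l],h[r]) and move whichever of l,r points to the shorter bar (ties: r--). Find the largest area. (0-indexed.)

[0,10] min(1,18)*10=10 best=10 * → l++
[1,10] min(16,18)*9=144 best=144 * → l++
[2,10] min(3,18)*8=24 best=144 → l++
[3,10] min(15,18)*7=105 best=144 → l++
[4,10] min(10,18)*6=60 best=144 → l++
[5,10] min(17,18)*5=85 best=144 → l++
[6,10] min(19,18)*4=72 best=144 → r--
[6,9] min(19,8)*3=24 best=144 → r--
[6,8] min(19,10)*2=20 best=144 → r--
[6,7] min(19,2)*1=2 best=144 → r--

max area = 144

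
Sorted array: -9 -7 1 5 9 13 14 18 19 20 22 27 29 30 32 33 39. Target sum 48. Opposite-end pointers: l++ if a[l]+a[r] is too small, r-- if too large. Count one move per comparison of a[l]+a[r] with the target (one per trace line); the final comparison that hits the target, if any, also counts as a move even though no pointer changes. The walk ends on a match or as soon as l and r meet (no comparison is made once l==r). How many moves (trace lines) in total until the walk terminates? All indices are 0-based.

5 moves

l=0 r=16: -9+39=30 <48, l++
l=1 r=16: -7+39=32 <48, l++
l=2 r=16: 1+39=40 <48, l++
l=3 r=16: 5+39=44 <48, l++
l=4 r=16: 9+39=48, found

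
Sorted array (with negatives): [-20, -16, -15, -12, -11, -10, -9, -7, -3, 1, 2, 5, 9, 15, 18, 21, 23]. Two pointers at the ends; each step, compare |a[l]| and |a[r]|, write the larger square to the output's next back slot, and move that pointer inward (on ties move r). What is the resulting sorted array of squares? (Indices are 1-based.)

[1,17] |-20|<=|23| out[17]=529 → r--
[1,16] |-20|<=|21| out[16]=441 → r--
[1,15] |-20|>|18| out[15]=400 → l++
[2,15] |-16|<=|18| out[14]=324 → r--
[2,14] |-16|>|15| out[13]=256 → l++
[3,14] |-15|<=|15| out[12]=225 → r--
[3,13] |-15|>|9| out[11]=225 → l++
[4,13] |-12|>|9| out[10]=144 → l++
[5,13] |-11|>|9| out[9]=121 → l++
[6,13] |-10|>|9| out[8]=100 → l++
[7,13] |-9|<=|9| out[7]=81 → r--
[7,12] |-9|>|5| out[6]=81 → l++
[8,12] |-7|>|5| out[5]=49 → l++
[9,12] |-3|<=|5| out[4]=25 → r--
[9,11] |-3|>|2| out[3]=9 → l++
[10,11] |1|<=|2| out[2]=4 → r--
[10,10] |1|<=|1| out[1]=1 → r--

[1, 4, 9, 25, 49, 81, 81, 100, 121, 144, 225, 225, 256, 324, 400, 441, 529]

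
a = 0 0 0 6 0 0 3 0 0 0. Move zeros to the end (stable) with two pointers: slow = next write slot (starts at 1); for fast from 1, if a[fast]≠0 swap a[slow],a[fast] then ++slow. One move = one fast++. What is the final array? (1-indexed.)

(s=1,f=1) a[fast]=0 → fast++
(s=1,f=2) a[fast]=0 → fast++
(s=1,f=3) a[fast]=0 → fast++
(s=1,f=4) a[fast]=6≠0 swap→a[1]=6 → slow++,fast++
(s=2,f=5) a[fast]=0 → fast++
(s=2,f=6) a[fast]=0 → fast++
(s=2,f=7) a[fast]=3≠0 swap→a[2]=3 → slow++,fast++
(s=3,f=8) a[fast]=0 → fast++
(s=3,f=9) a[fast]=0 → fast++
(s=3,f=10) a[fast]=0 → fast++

[6, 3, 0, 0, 0, 0, 0, 0, 0, 0]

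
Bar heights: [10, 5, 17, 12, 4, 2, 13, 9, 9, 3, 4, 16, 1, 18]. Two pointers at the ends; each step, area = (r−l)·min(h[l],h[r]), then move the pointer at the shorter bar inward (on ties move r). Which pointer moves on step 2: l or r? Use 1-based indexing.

l

l=1 r=14: min(10,18)*13=130 best=130 *, l++
l=2 r=14: min(5,18)*12=60 best=130, l++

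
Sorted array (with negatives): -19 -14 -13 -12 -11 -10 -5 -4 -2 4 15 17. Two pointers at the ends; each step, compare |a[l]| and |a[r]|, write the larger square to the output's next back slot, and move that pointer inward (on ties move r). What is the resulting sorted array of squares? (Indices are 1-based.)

[4, 16, 16, 25, 100, 121, 144, 169, 196, 225, 289, 361]

[1,12] |-19|>|17| out[12]=361 → l++
[2,12] |-14|<=|17| out[11]=289 → r--
[2,11] |-14|<=|15| out[10]=225 → r--
[2,10] |-14|>|4| out[9]=196 → l++
[3,10] |-13|>|4| out[8]=169 → l++
[4,10] |-12|>|4| out[7]=144 → l++
[5,10] |-11|>|4| out[6]=121 → l++
[6,10] |-10|>|4| out[5]=100 → l++
[7,10] |-5|>|4| out[4]=25 → l++
[8,10] |-4|<=|4| out[3]=16 → r--
[8,9] |-4|>|-2| out[2]=16 → l++
[9,9] |-2|<=|-2| out[1]=4 → r--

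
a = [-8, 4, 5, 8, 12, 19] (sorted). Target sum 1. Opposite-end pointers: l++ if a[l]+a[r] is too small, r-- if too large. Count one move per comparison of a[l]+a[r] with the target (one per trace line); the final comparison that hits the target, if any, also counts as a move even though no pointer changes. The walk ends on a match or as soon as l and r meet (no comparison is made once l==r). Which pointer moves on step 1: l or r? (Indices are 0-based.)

r

l=0 r=5: -8+19=11 >1, r--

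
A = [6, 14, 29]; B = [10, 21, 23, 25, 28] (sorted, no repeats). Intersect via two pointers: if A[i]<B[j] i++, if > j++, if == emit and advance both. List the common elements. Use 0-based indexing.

intersection = []

i=0 j=0: 6<10, i++
i=1 j=0: 14>10, j++
i=1 j=1: 14<21, i++
i=2 j=1: 29>21, j++
i=2 j=2: 29>23, j++
i=2 j=3: 29>25, j++
i=2 j=4: 29>28, j++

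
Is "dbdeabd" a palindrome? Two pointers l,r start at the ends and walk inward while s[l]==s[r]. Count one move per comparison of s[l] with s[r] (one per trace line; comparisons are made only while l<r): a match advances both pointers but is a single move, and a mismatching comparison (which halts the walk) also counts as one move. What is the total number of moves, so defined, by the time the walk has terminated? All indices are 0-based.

[0,6] 'd'=='d' → l++,r--
[1,5] 'b'=='b' → l++,r--
[2,4] 'd'!='a' → stop

3 moves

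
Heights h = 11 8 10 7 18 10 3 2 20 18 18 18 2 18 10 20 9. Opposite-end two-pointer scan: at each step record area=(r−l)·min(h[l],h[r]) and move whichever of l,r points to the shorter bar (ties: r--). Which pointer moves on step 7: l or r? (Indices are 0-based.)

l=0 r=16: min(11,9)*16=144 best=144 *, r--
l=0 r=15: min(11,20)*15=165 best=165 *, l++
l=1 r=15: min(8,20)*14=112 best=165, l++
l=2 r=15: min(10,20)*13=130 best=165, l++
l=3 r=15: min(7,20)*12=84 best=165, l++
l=4 r=15: min(18,20)*11=198 best=198 *, l++
l=5 r=15: min(10,20)*10=100 best=198, l++

l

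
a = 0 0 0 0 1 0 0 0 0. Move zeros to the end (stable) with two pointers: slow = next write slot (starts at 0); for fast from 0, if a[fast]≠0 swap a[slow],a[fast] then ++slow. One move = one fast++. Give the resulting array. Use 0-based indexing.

(s=0,f=0) a[fast]=0 → fast++
(s=0,f=1) a[fast]=0 → fast++
(s=0,f=2) a[fast]=0 → fast++
(s=0,f=3) a[fast]=0 → fast++
(s=0,f=4) a[fast]=1≠0 swap→a[0]=1 → slow++,fast++
(s=1,f=5) a[fast]=0 → fast++
(s=1,f=6) a[fast]=0 → fast++
(s=1,f=7) a[fast]=0 → fast++
(s=1,f=8) a[fast]=0 → fast++

[1, 0, 0, 0, 0, 0, 0, 0, 0]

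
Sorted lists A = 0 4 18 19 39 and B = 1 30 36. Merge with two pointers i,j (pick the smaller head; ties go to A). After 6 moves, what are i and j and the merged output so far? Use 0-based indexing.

i=4, j=2, merged so far=[0, 1, 4, 18, 19, 30]

[i=0,j=0] A[i]=0<=B[j]=1 take 0 → i++
[i=1,j=0] A[i]=4>B[j]=1 take 1 → j++
[i=1,j=1] A[i]=4<=B[j]=30 take 4 → i++
[i=2,j=1] A[i]=18<=B[j]=30 take 18 → i++
[i=3,j=1] A[i]=19<=B[j]=30 take 19 → i++
[i=4,j=1] A[i]=39>B[j]=30 take 30 → j++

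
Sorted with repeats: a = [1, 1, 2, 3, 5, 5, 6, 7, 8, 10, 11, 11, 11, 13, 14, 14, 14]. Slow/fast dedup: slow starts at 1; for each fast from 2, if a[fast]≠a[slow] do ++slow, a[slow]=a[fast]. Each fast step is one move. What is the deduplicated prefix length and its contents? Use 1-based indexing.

length 11; prefix = [1, 2, 3, 5, 6, 7, 8, 10, 11, 13, 14]

(s=1,f=2) a[fast]=1=a[slow] dup → fast++
(s=1,f=3) a[fast]=2≠a[slow]=1 write a[2]=2 → slow++,fast++
(s=2,f=4) a[fast]=3≠a[slow]=2 write a[3]=3 → slow++,fast++
(s=3,f=5) a[fast]=5≠a[slow]=3 write a[4]=5 → slow++,fast++
(s=4,f=6) a[fast]=5=a[slow] dup → fast++
(s=4,f=7) a[fast]=6≠a[slow]=5 write a[5]=6 → slow++,fast++
(s=5,f=8) a[fast]=7≠a[slow]=6 write a[6]=7 → slow++,fast++
(s=6,f=9) a[fast]=8≠a[slow]=7 write a[7]=8 → slow++,fast++
(s=7,f=10) a[fast]=10≠a[slow]=8 write a[8]=10 → slow++,fast++
(s=8,f=11) a[fast]=11≠a[slow]=10 write a[9]=11 → slow++,fast++
(s=9,f=12) a[fast]=11=a[slow] dup → fast++
(s=9,f=13) a[fast]=11=a[slow] dup → fast++
(s=9,f=14) a[fast]=13≠a[slow]=11 write a[10]=13 → slow++,fast++
(s=10,f=15) a[fast]=14≠a[slow]=13 write a[11]=14 → slow++,fast++
(s=11,f=16) a[fast]=14=a[slow] dup → fast++
(s=11,f=17) a[fast]=14=a[slow] dup → fast++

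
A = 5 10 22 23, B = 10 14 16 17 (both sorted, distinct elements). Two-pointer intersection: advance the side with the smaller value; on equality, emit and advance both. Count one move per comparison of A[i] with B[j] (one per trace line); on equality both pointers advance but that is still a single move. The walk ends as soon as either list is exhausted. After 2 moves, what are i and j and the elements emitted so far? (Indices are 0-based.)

i=2, j=1, emitted=[10]

[i=0,j=0] 5<10 → i++
[i=1,j=0] 10==10 emit → i++,j++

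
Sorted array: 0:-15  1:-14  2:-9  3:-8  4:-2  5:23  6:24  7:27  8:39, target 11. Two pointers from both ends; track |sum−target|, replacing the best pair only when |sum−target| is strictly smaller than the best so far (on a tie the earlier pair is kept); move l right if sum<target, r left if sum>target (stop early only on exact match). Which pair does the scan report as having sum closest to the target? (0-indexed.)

pair (-15, 27) with sum 12 (|Δ|=1)

[0,8] -15+39=24 d=13 * → r--
[0,7] -15+27=12 d=1 * → r--
[0,6] -15+24=9 d=2 → l++
[1,6] -14+24=10 d=1 → l++
[2,6] -9+24=15 d=4 → r--
[2,5] -9+23=14 d=3 → r--
[2,4] -9+-2=-11 d=22 → l++
[3,4] -8+-2=-10 d=21 → l++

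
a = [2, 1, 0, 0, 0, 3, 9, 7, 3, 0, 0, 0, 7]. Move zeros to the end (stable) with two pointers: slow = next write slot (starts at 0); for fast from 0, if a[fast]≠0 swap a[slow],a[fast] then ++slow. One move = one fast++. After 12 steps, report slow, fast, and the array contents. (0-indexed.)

slow=6, fast=12, a=[2, 1, 3, 9, 7, 3, 0, 0, 0, 0, 0, 0, 7]

slow=0 fast=0: a[fast]=2≠0 swap→a[0]=2, slow++,fast++
slow=1 fast=1: a[fast]=1≠0 swap→a[1]=1, slow++,fast++
slow=2 fast=2: a[fast]=0, fast++
slow=2 fast=3: a[fast]=0, fast++
slow=2 fast=4: a[fast]=0, fast++
slow=2 fast=5: a[fast]=3≠0 swap→a[2]=3, slow++,fast++
slow=3 fast=6: a[fast]=9≠0 swap→a[3]=9, slow++,fast++
slow=4 fast=7: a[fast]=7≠0 swap→a[4]=7, slow++,fast++
slow=5 fast=8: a[fast]=3≠0 swap→a[5]=3, slow++,fast++
slow=6 fast=9: a[fast]=0, fast++
slow=6 fast=10: a[fast]=0, fast++
slow=6 fast=11: a[fast]=0, fast++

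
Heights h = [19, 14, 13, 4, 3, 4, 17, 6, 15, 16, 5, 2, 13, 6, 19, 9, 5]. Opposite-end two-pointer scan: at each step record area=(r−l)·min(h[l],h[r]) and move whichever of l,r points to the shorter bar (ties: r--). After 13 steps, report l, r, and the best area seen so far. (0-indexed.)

[0,16] min(19,5)*16=80 best=80 * → r--
[0,15] min(19,9)*15=135 best=135 * → r--
[0,14] min(19,19)*14=266 best=266 * → r--
[0,13] min(19,6)*13=78 best=266 → r--
[0,12] min(19,13)*12=156 best=266 → r--
[0,11] min(19,2)*11=22 best=266 → r--
[0,10] min(19,5)*10=50 best=266 → r--
[0,9] min(19,16)*9=144 best=266 → r--
[0,8] min(19,15)*8=120 best=266 → r--
[0,7] min(19,6)*7=42 best=266 → r--
[0,6] min(19,17)*6=102 best=266 → r--
[0,5] min(19,4)*5=20 best=266 → r--
[0,4] min(19,3)*4=12 best=266 → r--

l=0, r=3, best area=266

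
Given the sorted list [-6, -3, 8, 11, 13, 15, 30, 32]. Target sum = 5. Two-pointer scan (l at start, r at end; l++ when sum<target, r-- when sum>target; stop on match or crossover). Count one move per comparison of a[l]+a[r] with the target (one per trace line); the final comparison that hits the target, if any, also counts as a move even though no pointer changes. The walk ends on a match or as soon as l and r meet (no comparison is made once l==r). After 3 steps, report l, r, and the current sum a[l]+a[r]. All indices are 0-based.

l=0 r=7: -6+32=26 >5, r--
l=0 r=6: -6+30=24 >5, r--
l=0 r=5: -6+15=9 >5, r--

l=0, r=4, sum=7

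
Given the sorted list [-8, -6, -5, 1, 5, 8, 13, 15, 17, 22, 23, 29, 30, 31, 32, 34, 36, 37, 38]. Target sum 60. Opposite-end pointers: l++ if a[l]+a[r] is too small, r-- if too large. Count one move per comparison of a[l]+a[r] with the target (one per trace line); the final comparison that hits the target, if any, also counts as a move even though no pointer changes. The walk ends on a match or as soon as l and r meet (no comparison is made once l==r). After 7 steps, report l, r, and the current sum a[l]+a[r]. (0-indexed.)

l=7, r=18, sum=53

[0,18] -8+38=30 <60 → l++
[1,18] -6+38=32 <60 → l++
[2,18] -5+38=33 <60 → l++
[3,18] 1+38=39 <60 → l++
[4,18] 5+38=43 <60 → l++
[5,18] 8+38=46 <60 → l++
[6,18] 13+38=51 <60 → l++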